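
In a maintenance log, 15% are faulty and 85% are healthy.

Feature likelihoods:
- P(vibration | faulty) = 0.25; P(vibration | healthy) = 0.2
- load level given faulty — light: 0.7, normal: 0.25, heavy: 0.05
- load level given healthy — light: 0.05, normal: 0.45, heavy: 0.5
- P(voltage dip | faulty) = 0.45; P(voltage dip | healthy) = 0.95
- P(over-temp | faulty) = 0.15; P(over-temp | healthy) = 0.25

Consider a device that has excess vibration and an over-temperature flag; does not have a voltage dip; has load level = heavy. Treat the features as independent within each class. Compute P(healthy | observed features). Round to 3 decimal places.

0.873

faulty: 0.15 × 0.25 × 0.05 × (1−0.45) × 0.15 = 0.0001546875
healthy: 0.85 × 0.2 × 0.5 × (1−0.95) × 0.25 = 0.0010625
P(healthy | x) = 0.0010625 / 0.0012171875 ≈ 0.873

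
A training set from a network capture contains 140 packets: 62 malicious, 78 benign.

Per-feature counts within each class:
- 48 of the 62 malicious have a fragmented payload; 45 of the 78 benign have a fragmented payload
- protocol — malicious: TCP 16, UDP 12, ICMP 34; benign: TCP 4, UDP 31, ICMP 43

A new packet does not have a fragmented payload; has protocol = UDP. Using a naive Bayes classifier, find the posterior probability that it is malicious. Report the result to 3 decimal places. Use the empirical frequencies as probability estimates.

malicious: (62/140) × (14/62) × (12/62) ≈ 0.0193548
benign: (78/140) × (33/78) × (31/78) ≈ 0.0936813
P(malicious | x) = 0.0193548 / 0.1130361 ≈ 0.171

0.171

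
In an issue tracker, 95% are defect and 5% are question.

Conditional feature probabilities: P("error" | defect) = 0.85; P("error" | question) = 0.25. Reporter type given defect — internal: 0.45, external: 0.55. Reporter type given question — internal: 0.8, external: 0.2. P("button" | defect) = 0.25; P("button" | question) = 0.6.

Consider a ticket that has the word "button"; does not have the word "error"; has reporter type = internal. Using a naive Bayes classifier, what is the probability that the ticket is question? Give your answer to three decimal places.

defect: 0.95 × (1−0.85) × 0.45 × 0.25 = 0.01603125
question: 0.05 × (1−0.25) × 0.8 × 0.6 = 0.018
P(question | x) = 0.018 / 0.03403125 ≈ 0.529

0.529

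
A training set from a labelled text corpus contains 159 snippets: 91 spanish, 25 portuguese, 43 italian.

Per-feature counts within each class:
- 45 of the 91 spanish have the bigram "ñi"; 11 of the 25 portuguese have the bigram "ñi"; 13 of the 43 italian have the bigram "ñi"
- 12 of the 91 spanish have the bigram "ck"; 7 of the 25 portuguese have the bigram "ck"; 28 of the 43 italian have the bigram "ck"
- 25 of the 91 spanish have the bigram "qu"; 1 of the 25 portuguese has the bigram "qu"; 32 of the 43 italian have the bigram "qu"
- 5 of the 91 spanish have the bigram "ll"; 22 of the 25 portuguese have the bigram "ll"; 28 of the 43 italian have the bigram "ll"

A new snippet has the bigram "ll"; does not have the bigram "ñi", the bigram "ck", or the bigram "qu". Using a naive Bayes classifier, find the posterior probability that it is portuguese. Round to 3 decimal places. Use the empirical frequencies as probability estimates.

0.719

spanish: (91/159) × (46/91) × (79/91) × (66/91) × (5/91) ≈ 0.0100087
portuguese: (25/159) × (14/25) × (18/25) × (24/25) × (22/25) ≈ 0.0535571
italian: (43/159) × (30/43) × (15/43) × (11/43) × (28/43) ≈ 0.0109638
P(portuguese | x) = 0.0535571 / 0.0745296 ≈ 0.719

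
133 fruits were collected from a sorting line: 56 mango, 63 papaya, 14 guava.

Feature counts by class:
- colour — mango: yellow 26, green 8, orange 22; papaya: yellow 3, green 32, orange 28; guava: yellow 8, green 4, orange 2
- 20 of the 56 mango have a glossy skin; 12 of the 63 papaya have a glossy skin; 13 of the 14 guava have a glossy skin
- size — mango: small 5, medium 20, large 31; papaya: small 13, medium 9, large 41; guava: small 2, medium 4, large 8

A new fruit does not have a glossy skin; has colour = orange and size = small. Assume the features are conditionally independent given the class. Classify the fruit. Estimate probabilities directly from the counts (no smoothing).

papaya

mango: (56/133) × (22/56) × (36/56) × (5/56) ≈ 0.0094944
papaya: (63/133) × (28/63) × (51/63) × (13/63) ≈ 0.0351673
guava: (14/133) × (2/14) × (1/14) × (2/14) ≈ 0.000153445
Highest score → papaya.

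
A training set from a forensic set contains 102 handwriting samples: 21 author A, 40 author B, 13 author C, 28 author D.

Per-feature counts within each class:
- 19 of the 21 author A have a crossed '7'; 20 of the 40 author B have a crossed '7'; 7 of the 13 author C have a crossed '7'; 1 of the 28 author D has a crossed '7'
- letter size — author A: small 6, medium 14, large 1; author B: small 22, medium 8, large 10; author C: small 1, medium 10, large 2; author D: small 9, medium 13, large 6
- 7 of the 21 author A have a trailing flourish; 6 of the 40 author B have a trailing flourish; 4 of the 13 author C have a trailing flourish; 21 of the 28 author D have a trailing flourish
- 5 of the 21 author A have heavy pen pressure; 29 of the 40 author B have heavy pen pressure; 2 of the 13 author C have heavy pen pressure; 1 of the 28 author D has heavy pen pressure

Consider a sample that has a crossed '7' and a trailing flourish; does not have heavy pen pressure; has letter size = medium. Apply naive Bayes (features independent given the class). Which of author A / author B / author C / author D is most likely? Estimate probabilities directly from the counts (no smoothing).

author A

author A: (21/102) × (19/21) × (14/21) × (7/21) × (16/21) ≈ 0.0315385
author B: (40/102) × (20/40) × (8/40) × (6/40) × (11/40) ≈ 0.00161765
author C: (13/102) × (7/13) × (10/13) × (4/13) × (11/13) ≈ 0.0137442
author D: (28/102) × (1/28) × (13/28) × (21/28) × (27/28) ≈ 0.00329194
Highest score → author A.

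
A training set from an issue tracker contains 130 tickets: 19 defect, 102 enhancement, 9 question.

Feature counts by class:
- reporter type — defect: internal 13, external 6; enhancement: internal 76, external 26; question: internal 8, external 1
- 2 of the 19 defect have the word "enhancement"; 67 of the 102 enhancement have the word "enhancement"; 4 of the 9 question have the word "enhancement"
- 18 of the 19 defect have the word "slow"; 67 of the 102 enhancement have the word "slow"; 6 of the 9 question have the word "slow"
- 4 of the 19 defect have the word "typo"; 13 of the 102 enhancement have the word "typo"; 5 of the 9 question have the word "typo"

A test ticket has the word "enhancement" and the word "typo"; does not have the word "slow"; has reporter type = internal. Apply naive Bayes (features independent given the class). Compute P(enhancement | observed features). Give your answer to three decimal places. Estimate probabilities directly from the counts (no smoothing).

0.764

defect: (19/130) × (13/19) × (2/19) × (1/19) × (4/19) ≈ 0.000116635
enhancement: (102/130) × (76/102) × (67/102) × (35/102) × (13/102) ≈ 0.0167941
question: (9/130) × (8/9) × (4/9) × (3/9) × (5/9) ≈ 0.00506489
P(enhancement | x) = 0.0167941 / 0.021975625 ≈ 0.764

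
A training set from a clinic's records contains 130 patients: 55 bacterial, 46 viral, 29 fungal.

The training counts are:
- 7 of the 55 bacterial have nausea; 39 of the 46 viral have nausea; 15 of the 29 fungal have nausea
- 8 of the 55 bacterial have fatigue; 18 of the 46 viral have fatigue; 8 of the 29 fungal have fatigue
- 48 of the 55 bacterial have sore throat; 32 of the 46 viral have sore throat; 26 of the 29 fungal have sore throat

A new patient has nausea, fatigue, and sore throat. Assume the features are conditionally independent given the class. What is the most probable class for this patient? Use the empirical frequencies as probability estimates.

bacterial: (55/130) × (7/55) × (8/55) × (48/55) ≈ 0.00683535
viral: (46/130) × (39/46) × (18/46) × (32/46) ≈ 0.0816635
fungal: (29/130) × (15/29) × (8/29) × (26/29) ≈ 0.0285375
Highest score → viral.

viral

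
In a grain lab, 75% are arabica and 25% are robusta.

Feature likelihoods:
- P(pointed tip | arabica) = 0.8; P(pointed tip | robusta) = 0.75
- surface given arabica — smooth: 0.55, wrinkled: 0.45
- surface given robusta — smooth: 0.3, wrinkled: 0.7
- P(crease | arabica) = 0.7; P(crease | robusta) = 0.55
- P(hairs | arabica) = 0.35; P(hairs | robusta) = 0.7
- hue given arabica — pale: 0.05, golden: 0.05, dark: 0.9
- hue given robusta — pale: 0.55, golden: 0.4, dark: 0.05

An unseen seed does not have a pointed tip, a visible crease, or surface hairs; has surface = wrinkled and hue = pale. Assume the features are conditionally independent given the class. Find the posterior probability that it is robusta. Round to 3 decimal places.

0.832

arabica: 0.75 × (1−0.8) × 0.45 × (1−0.7) × (1−0.35) × 0.05 = 0.000658125
robusta: 0.25 × (1−0.75) × 0.7 × (1−0.55) × (1−0.7) × 0.55 = 0.0032484375
P(robusta | x) = 0.0032484375 / 0.0039065625 ≈ 0.832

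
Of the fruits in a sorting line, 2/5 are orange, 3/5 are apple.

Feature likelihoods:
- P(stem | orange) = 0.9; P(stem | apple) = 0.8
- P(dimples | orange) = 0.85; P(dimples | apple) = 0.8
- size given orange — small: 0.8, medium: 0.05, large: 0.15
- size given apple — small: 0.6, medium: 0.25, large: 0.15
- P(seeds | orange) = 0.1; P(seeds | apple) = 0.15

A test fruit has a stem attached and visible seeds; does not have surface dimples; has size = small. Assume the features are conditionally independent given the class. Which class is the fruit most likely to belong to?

apple

orange: 0.4 × 0.9 × (1−0.85) × 0.8 × 0.1 = 0.00432
apple: 0.6 × 0.8 × (1−0.8) × 0.6 × 0.15 = 0.00864
Highest score → apple.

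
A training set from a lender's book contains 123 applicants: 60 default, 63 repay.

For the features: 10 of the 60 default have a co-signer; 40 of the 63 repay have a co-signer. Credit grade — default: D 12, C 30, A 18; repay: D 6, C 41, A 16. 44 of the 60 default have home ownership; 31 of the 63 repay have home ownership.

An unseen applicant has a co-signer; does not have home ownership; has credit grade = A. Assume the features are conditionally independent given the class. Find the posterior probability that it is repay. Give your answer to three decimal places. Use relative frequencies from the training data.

default: (60/123) × (10/60) × (18/60) × (16/60) ≈ 0.00650407
repay: (63/123) × (40/63) × (16/63) × (32/63) ≈ 0.0419511
P(repay | x) = 0.0419511 / 0.04845517 ≈ 0.866

0.866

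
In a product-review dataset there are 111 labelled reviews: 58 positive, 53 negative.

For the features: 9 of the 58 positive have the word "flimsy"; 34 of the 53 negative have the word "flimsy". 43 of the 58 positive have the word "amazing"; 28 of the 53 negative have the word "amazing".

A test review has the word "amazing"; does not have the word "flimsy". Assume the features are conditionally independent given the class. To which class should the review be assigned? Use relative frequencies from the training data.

positive: (58/111) × (49/58) × (43/58) ≈ 0.327276
negative: (53/111) × (19/53) × (28/53) ≈ 0.0904301
Highest score → positive.

positive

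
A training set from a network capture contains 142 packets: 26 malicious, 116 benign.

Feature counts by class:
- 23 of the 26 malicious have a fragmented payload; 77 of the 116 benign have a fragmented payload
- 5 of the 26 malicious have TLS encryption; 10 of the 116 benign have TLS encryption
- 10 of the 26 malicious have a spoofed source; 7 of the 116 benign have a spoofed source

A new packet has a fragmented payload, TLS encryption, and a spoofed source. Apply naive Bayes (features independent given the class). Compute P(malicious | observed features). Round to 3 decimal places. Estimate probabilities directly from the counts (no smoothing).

0.809

malicious: (26/142) × (23/26) × (5/26) × (10/26) ≈ 0.0119802
benign: (116/142) × (77/116) × (10/116) × (7/116) ≈ 0.00282088
P(malicious | x) = 0.0119802 / 0.01480108 ≈ 0.809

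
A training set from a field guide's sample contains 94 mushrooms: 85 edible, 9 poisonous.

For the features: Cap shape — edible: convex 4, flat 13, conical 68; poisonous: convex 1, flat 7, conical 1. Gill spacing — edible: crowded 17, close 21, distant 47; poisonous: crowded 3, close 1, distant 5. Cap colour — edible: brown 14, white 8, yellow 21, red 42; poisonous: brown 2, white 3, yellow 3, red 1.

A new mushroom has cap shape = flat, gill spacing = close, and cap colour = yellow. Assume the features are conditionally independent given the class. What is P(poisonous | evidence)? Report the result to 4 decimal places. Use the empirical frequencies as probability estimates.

0.2463

edible: (85/94) × (13/85) × (21/85) × (21/85) ≈ 0.00844143
poisonous: (9/94) × (7/9) × (1/9) × (3/9) ≈ 0.00275808
P(poisonous | x) = 0.00275808 / 0.01119951 ≈ 0.2463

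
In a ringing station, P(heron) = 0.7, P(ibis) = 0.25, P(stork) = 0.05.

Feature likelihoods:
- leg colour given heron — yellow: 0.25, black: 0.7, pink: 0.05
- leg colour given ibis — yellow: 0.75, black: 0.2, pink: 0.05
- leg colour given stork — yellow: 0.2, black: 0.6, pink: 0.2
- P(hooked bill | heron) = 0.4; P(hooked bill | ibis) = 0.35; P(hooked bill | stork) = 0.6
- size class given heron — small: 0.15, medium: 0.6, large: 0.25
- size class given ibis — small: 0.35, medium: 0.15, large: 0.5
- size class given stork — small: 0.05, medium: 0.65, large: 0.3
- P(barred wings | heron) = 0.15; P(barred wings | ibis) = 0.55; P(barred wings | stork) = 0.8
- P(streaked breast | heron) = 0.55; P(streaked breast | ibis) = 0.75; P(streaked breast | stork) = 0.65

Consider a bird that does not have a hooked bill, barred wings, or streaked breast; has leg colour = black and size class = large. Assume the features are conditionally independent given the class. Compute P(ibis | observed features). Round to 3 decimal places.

heron: 0.7 × 0.7 × (1−0.4) × 0.25 × (1−0.15) × (1−0.55) = 0.02811375
ibis: 0.25 × 0.2 × (1−0.35) × 0.5 × (1−0.55) × (1−0.75) = 0.001828125
stork: 0.05 × 0.6 × (1−0.6) × 0.3 × (1−0.8) × (1−0.65) = 0.000252
P(ibis | x) = 0.001828125 / 0.030193875 ≈ 0.061

0.061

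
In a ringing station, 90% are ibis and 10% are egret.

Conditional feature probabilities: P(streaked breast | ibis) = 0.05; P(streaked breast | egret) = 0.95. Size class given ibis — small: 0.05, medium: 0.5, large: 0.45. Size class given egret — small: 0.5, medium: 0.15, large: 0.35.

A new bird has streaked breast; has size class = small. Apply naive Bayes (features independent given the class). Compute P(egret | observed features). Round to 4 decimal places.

ibis: 0.9 × 0.05 × 0.05 = 0.00225
egret: 0.1 × 0.95 × 0.5 = 0.0475
P(egret | x) = 0.0475 / 0.04975 ≈ 0.9548

0.9548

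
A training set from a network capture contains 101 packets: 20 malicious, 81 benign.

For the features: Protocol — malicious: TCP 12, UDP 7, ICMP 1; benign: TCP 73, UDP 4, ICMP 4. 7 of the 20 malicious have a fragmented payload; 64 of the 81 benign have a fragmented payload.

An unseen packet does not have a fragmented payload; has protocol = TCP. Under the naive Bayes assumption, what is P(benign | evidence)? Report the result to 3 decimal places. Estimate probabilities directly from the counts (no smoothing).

malicious: (20/101) × (12/20) × (13/20) ≈ 0.0772277
benign: (81/101) × (73/81) × (17/81) ≈ 0.151693
P(benign | x) = 0.151693 / 0.2289207 ≈ 0.663

0.663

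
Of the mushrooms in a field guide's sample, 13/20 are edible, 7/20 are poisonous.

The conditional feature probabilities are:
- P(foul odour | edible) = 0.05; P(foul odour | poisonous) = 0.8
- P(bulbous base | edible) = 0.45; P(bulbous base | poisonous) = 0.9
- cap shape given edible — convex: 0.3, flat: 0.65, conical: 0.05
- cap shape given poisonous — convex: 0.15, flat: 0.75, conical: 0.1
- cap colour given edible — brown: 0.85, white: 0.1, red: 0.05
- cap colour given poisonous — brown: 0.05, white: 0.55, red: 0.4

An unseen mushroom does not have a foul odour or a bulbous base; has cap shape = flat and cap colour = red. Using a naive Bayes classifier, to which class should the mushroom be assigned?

edible

edible: 0.65 × (1−0.05) × (1−0.45) × 0.65 × 0.05 = 0.0110378125
poisonous: 0.35 × (1−0.8) × (1−0.9) × 0.75 × 0.4 = 0.0021
Highest score → edible.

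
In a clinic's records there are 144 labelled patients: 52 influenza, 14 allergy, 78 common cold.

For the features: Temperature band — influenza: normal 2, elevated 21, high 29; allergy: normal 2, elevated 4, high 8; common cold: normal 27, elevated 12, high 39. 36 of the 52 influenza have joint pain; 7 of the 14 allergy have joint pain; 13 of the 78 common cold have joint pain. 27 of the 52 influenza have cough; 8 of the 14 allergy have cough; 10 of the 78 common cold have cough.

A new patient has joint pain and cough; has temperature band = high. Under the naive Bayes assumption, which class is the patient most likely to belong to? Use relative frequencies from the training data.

influenza: (52/144) × (29/52) × (36/52) × (27/52) ≈ 0.0723928
allergy: (14/144) × (8/14) × (7/14) × (8/14) ≈ 0.015873
common cold: (78/144) × (39/78) × (13/78) × (10/78) ≈ 0.00578704
Highest score → influenza.

influenza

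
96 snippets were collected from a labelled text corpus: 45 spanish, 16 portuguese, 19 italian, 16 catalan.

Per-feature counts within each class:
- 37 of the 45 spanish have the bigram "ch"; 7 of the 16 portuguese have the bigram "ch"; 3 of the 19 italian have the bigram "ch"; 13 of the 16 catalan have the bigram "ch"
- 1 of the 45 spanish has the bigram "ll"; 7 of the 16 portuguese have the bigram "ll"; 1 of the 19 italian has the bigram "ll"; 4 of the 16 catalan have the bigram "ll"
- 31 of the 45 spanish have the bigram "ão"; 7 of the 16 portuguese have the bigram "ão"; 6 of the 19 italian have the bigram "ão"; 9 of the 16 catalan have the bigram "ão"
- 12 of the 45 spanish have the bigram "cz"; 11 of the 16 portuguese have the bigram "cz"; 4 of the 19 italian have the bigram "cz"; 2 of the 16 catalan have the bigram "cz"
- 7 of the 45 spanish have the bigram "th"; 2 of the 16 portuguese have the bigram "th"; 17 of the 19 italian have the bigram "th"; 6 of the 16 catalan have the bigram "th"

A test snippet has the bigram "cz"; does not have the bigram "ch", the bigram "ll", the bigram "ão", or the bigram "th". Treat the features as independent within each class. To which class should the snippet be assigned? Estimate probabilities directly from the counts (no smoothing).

portuguese

spanish: (45/96) × (8/45) × (44/45) × (14/45) × (12/45) × (38/45) ≈ 0.0057084
portuguese: (16/96) × (9/16) × (9/16) × (9/16) × (11/16) × (14/16) = 0.01784420013427734375
italian: (19/96) × (16/19) × (18/19) × (13/19) × (4/19) × (2/19) ≈ 0.00239409
catalan: (16/96) × (3/16) × (12/16) × (7/16) × (2/16) × (10/16) = 0.00080108642578125
Highest score → portuguese.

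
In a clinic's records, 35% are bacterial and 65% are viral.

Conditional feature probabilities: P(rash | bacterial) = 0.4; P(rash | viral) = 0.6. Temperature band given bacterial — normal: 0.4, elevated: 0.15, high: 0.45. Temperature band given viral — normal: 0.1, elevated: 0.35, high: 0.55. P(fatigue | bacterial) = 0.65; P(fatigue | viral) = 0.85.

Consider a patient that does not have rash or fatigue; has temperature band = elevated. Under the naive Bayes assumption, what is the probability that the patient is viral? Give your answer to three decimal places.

0.553

bacterial: 0.35 × (1−0.4) × 0.15 × (1−0.65) = 0.011025
viral: 0.65 × (1−0.6) × 0.35 × (1−0.85) = 0.01365
P(viral | x) = 0.01365 / 0.024675 ≈ 0.553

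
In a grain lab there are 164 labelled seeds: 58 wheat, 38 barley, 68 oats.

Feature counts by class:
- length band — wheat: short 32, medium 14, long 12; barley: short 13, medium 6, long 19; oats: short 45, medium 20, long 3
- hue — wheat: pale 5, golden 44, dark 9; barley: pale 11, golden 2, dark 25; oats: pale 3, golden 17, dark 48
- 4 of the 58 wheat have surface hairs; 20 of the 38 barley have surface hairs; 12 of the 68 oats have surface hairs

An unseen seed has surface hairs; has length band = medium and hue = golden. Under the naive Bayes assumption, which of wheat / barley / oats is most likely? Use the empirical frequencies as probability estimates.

wheat: (58/164) × (14/58) × (44/58) × (4/58) ≈ 0.00446623
barley: (38/164) × (6/38) × (2/38) × (20/38) ≈ 0.00101345
oats: (68/164) × (20/68) × (17/68) × (12/68) ≈ 0.0053802
Highest score → oats.

oats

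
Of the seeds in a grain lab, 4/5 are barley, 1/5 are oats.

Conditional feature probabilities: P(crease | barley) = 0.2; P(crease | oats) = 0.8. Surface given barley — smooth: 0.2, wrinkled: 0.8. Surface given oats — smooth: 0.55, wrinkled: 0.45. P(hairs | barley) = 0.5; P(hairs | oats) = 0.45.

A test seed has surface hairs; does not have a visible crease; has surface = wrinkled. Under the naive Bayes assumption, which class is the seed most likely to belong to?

barley

barley: 0.8 × (1−0.2) × 0.8 × 0.5 = 0.256
oats: 0.2 × (1−0.8) × 0.45 × 0.45 = 0.0081
Highest score → barley.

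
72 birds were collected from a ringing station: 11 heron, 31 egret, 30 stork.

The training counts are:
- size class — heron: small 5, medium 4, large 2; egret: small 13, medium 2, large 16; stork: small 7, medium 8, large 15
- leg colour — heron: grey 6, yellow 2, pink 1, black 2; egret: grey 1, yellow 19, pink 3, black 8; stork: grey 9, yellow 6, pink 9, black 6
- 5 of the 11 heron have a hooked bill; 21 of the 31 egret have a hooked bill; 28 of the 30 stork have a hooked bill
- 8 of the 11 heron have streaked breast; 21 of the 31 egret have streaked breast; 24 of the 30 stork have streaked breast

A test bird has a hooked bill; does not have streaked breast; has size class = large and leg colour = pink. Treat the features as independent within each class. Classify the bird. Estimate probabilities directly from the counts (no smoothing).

heron: (11/72) × (2/11) × (1/11) × (5/11) × (3/11) ≈ 0.000313048
egret: (31/72) × (16/31) × (3/31) × (21/31) × (10/31) ≈ 0.00469941
stork: (30/72) × (15/30) × (9/30) × (28/30) × (6/30) ≈ 0.0116667
Highest score → stork.

stork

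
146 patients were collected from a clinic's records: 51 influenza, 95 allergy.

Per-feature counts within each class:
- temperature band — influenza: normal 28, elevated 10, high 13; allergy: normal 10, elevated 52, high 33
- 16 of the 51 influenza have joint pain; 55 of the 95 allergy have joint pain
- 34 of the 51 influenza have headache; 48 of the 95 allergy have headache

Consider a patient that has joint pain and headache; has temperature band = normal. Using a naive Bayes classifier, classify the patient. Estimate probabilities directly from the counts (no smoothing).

influenza

influenza: (51/146) × (28/51) × (16/51) × (34/51) ≈ 0.040111
allergy: (95/146) × (10/95) × (55/95) × (48/95) ≈ 0.0200357
Highest score → influenza.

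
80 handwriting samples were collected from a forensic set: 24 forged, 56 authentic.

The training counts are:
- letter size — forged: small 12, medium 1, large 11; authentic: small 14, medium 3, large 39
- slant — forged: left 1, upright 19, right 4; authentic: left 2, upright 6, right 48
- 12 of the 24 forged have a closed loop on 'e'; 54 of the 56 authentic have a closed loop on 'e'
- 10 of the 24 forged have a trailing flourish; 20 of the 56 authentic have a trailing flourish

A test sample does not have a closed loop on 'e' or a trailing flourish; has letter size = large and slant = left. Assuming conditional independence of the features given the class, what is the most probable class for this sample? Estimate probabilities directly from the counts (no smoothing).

forged

forged: (24/80) × (11/24) × (1/24) × (12/24) × (14/24) ≈ 0.00167101
authentic: (56/80) × (39/56) × (2/56) × (2/56) × (36/56) ≈ 0.000399736
Highest score → forged.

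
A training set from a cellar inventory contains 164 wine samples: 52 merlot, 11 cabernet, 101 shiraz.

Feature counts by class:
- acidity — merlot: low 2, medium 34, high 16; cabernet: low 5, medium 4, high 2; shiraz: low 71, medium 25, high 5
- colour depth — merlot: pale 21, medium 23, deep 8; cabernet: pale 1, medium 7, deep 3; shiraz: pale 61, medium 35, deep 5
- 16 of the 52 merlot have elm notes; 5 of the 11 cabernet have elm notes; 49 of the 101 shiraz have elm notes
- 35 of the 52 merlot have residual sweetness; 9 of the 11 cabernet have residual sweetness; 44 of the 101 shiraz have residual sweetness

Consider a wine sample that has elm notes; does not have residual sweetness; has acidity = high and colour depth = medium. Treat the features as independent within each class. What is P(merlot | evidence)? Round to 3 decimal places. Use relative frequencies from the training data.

merlot: (52/164) × (16/52) × (23/52) × (16/52) × (17/52) ≈ 0.00434073
cabernet: (11/164) × (2/11) × (7/11) × (5/11) × (2/11) ≈ 0.000641366
shiraz: (101/164) × (5/101) × (35/101) × (49/101) × (57/101) ≈ 0.00289268
P(merlot | x) = 0.00434073 / 0.007874776 ≈ 0.551

0.551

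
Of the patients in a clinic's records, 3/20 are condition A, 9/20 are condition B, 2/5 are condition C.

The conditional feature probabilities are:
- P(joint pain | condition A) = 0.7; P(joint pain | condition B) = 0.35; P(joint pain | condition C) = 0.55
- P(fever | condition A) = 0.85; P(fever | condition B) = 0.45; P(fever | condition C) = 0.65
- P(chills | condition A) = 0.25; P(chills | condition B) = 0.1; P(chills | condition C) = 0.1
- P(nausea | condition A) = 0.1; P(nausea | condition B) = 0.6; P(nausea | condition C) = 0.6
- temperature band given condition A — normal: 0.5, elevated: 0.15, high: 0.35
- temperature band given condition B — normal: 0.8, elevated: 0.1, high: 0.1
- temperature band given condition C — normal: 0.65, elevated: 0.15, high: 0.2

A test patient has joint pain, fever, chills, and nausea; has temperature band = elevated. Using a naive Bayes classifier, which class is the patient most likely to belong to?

condition A: 0.15 × 0.7 × 0.85 × 0.25 × 0.1 × 0.15 = 0.0003346875
condition B: 0.45 × 0.35 × 0.45 × 0.1 × 0.6 × 0.1 = 0.00042525
condition C: 0.4 × 0.55 × 0.65 × 0.1 × 0.6 × 0.15 = 0.001287
Highest score → condition C.

condition C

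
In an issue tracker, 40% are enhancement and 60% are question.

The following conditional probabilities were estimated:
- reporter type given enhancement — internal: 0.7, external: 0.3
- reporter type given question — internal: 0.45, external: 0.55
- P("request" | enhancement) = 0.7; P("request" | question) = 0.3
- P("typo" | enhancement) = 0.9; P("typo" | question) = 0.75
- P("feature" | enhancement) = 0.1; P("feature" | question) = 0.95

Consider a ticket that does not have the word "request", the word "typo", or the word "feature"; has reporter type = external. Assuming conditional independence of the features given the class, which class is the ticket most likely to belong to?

enhancement: 0.4 × 0.3 × (1−0.7) × (1−0.9) × (1−0.1) = 0.00324
question: 0.6 × 0.55 × (1−0.3) × (1−0.75) × (1−0.95) = 0.0028875
Highest score → enhancement.

enhancement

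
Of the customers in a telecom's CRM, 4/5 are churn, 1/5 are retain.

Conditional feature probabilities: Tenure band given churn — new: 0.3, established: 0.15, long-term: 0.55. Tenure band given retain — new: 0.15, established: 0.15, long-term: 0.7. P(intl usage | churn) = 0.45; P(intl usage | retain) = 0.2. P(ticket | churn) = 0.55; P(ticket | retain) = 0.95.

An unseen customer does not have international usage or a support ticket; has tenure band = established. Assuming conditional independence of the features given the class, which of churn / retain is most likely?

churn

churn: 0.8 × 0.15 × (1−0.45) × (1−0.55) = 0.0297
retain: 0.2 × 0.15 × (1−0.2) × (1−0.95) = 0.0012
Highest score → churn.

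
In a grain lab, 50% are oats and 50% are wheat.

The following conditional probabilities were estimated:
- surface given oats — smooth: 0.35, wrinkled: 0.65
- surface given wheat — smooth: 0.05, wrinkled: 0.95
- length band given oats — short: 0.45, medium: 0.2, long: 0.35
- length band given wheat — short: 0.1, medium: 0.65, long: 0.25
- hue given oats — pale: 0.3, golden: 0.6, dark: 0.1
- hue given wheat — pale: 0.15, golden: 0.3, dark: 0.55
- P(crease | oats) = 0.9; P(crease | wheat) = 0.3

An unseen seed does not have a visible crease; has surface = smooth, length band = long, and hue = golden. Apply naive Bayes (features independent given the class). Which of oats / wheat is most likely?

oats: 0.5 × 0.35 × 0.35 × 0.6 × (1−0.9) = 0.003675
wheat: 0.5 × 0.05 × 0.25 × 0.3 × (1−0.3) = 0.0013125
Highest score → oats.

oats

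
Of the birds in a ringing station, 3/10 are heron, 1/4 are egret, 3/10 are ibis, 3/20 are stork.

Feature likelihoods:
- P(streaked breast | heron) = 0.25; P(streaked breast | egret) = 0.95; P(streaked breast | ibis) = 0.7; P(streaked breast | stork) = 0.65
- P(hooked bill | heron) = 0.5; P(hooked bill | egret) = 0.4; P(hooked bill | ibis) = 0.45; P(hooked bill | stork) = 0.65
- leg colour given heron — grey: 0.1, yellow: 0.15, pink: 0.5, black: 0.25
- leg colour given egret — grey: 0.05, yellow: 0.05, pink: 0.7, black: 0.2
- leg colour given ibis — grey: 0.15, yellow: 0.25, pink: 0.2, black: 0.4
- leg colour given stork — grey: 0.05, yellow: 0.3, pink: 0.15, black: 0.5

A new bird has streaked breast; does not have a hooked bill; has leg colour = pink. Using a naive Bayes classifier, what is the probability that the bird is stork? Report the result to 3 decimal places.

0.035

heron: 0.3 × 0.25 × (1−0.5) × 0.5 = 0.01875
egret: 0.25 × 0.95 × (1−0.4) × 0.7 = 0.09975
ibis: 0.3 × 0.7 × (1−0.45) × 0.2 = 0.0231
stork: 0.15 × 0.65 × (1−0.65) × 0.15 = 0.00511875
P(stork | x) = 0.00511875 / 0.14671875 ≈ 0.035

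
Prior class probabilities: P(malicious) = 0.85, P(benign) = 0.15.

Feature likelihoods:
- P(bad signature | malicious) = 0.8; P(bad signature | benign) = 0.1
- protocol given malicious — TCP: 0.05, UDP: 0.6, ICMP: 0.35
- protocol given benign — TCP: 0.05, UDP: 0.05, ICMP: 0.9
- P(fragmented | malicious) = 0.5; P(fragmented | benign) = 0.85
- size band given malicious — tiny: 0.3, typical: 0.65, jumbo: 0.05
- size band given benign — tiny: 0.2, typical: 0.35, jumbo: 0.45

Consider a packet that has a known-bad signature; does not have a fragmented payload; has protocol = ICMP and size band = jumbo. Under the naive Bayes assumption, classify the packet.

malicious

malicious: 0.85 × 0.8 × 0.35 × (1−0.5) × 0.05 = 0.00595
benign: 0.15 × 0.1 × 0.9 × (1−0.85) × 0.45 = 0.00091125
Highest score → malicious.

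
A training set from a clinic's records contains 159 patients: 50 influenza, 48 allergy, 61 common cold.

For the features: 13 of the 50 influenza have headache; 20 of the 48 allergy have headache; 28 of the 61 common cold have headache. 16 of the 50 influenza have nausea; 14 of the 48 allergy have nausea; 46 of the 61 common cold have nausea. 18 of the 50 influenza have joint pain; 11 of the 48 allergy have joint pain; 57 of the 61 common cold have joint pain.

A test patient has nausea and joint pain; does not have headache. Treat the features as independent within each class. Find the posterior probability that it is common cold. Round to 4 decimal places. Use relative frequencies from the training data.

influenza: (50/159) × (37/50) × (16/50) × (18/50) ≈ 0.0268075
allergy: (48/159) × (28/48) × (14/48) × (11/48) ≈ 0.0117706
common cold: (61/159) × (33/61) × (46/61) × (57/61) ≈ 0.146248
P(common cold | x) = 0.146248 / 0.1848261 ≈ 0.7913

0.7913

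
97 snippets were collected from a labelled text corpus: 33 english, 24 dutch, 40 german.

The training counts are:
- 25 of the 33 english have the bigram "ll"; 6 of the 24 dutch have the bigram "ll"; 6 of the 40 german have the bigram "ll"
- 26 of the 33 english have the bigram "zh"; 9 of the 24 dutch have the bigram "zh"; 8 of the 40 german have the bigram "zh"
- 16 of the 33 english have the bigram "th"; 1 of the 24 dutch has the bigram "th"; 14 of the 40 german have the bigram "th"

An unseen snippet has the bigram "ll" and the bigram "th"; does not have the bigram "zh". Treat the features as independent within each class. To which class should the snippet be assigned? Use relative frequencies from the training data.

english: (33/97) × (25/33) × (7/33) × (16/33) ≈ 0.0265069
dutch: (24/97) × (6/24) × (15/24) × (1/24) ≈ 0.00161082
german: (40/97) × (6/40) × (32/40) × (14/40) ≈ 0.0173196
Highest score → english.

english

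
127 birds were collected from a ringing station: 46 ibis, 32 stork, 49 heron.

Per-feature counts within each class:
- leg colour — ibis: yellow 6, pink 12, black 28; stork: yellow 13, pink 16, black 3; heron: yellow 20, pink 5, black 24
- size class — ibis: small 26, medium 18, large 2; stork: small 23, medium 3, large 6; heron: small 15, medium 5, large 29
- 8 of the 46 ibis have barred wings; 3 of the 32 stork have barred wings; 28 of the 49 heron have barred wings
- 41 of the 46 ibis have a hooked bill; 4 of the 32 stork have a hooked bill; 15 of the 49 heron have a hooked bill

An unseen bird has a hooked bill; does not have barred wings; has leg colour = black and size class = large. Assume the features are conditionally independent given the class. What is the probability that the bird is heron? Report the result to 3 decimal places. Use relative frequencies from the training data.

0.660

ibis: (46/127) × (28/46) × (2/46) × (38/46) × (41/46) ≈ 0.00705794
stork: (32/127) × (3/32) × (6/32) × (29/32) × (4/32) ≈ 0.000501738
heron: (49/127) × (24/49) × (29/49) × (21/49) × (15/49) ≈ 0.0146733
P(heron | x) = 0.0146733 / 0.022232978 ≈ 0.660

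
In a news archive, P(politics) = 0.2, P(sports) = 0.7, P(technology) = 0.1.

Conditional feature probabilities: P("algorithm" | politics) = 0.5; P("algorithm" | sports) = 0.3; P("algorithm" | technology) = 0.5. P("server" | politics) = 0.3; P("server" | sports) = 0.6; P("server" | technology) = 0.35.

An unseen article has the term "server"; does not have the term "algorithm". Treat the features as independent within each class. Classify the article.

sports

politics: 0.2 × (1−0.5) × 0.3 = 0.03
sports: 0.7 × (1−0.3) × 0.6 = 0.294
technology: 0.1 × (1−0.5) × 0.35 = 0.0175
Highest score → sports.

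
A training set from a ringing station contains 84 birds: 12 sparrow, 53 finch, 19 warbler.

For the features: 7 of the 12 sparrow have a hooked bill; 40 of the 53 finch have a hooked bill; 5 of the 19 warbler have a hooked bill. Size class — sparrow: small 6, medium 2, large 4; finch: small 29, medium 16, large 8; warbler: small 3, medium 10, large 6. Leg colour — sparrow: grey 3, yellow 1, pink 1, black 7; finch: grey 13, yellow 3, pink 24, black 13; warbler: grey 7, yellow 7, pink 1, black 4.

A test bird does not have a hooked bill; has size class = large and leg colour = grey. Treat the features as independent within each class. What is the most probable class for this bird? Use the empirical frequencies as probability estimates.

warbler

sparrow: (12/84) × (5/12) × (4/12) × (3/12) ≈ 0.00496032
finch: (53/84) × (13/53) × (8/53) × (13/53) ≈ 0.00572988
warbler: (19/84) × (14/19) × (6/19) × (7/19) ≈ 0.0193906
Highest score → warbler.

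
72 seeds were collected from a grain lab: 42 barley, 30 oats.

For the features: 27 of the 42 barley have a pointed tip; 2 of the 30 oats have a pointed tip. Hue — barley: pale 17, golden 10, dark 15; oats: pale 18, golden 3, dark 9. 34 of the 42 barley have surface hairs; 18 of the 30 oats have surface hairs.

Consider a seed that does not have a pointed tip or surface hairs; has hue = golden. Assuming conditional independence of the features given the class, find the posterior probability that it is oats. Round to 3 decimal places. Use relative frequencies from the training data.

barley: (42/72) × (15/42) × (10/42) × (8/42) ≈ 0.00944822
oats: (30/72) × (28/30) × (3/30) × (12/30) ≈ 0.0155556
P(oats | x) = 0.0155556 / 0.02500382 ≈ 0.622

0.622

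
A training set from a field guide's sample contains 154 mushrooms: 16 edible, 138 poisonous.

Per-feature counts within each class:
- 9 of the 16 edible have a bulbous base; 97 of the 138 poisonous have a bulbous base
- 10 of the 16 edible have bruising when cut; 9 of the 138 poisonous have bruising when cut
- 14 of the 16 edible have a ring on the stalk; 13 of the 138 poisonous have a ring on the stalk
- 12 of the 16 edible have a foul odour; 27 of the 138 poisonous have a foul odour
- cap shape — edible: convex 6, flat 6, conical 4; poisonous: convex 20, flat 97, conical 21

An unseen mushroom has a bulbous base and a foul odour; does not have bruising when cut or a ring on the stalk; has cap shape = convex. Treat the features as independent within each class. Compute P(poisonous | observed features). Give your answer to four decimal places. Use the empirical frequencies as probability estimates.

edible: (16/154) × (9/16) × (6/16) × (2/16) × (12/16) × (6/16) ≈ 0.00077047
poisonous: (138/154) × (97/138) × (129/138) × (125/138) × (27/138) × (20/138) ≈ 0.0151227
P(poisonous | x) = 0.0151227 / 0.01589317 ≈ 0.9515

0.9515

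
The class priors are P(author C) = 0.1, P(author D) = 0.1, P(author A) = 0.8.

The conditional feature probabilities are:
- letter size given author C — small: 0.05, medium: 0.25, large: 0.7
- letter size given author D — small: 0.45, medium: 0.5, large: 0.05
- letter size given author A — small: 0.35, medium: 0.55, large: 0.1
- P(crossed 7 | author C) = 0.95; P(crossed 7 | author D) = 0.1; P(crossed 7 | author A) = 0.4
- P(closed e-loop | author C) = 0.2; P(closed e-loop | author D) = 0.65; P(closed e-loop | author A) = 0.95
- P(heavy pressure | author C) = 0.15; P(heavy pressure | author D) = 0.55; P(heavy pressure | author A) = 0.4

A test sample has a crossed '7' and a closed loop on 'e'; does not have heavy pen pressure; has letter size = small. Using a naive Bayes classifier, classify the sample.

author C: 0.1 × 0.05 × 0.95 × 0.2 × (1−0.15) = 0.0008075
author D: 0.1 × 0.45 × 0.1 × 0.65 × (1−0.55) = 0.00131625
author A: 0.8 × 0.35 × 0.4 × 0.95 × (1−0.4) = 0.06384
Highest score → author A.

author A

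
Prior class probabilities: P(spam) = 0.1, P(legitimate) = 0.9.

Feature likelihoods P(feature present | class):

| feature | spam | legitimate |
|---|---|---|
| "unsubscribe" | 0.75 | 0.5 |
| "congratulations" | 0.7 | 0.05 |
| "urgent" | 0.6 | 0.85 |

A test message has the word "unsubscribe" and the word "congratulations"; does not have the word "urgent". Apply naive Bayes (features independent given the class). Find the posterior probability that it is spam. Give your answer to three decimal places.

spam: 0.1 × 0.75 × 0.7 × (1−0.6) = 0.021
legitimate: 0.9 × 0.5 × 0.05 × (1−0.85) = 0.003375
P(spam | x) = 0.021 / 0.024375 ≈ 0.862

0.862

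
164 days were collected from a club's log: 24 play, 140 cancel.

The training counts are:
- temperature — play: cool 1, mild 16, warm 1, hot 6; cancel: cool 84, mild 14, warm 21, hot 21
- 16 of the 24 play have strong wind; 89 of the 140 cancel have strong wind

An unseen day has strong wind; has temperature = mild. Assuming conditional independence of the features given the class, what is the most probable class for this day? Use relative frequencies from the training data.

play

play: (24/164) × (16/24) × (16/24) ≈ 0.0650407
cancel: (140/164) × (14/140) × (89/140) ≈ 0.0542683
Highest score → play.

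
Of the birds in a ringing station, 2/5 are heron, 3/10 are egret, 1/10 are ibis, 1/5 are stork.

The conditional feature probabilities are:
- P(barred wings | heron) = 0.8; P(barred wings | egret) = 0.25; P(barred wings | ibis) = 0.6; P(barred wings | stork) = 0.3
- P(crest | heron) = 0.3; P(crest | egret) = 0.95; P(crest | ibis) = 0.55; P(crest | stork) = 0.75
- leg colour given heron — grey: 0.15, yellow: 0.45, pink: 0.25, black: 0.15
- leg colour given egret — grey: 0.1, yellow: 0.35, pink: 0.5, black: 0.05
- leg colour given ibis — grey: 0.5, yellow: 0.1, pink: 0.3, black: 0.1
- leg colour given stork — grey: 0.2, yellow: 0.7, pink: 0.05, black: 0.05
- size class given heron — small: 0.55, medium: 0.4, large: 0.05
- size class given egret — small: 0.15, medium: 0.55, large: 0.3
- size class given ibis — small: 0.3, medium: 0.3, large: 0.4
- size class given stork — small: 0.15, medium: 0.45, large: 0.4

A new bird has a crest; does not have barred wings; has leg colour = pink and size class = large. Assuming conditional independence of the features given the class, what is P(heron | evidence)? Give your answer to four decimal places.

heron: 0.4 × (1−0.8) × 0.3 × 0.25 × 0.05 = 0.0003
egret: 0.3 × (1−0.25) × 0.95 × 0.5 × 0.3 = 0.0320625
ibis: 0.1 × (1−0.6) × 0.55 × 0.3 × 0.4 = 0.00264
stork: 0.2 × (1−0.3) × 0.75 × 0.05 × 0.4 = 0.0021
P(heron | x) = 0.0003 / 0.0371025 ≈ 0.0081

0.0081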